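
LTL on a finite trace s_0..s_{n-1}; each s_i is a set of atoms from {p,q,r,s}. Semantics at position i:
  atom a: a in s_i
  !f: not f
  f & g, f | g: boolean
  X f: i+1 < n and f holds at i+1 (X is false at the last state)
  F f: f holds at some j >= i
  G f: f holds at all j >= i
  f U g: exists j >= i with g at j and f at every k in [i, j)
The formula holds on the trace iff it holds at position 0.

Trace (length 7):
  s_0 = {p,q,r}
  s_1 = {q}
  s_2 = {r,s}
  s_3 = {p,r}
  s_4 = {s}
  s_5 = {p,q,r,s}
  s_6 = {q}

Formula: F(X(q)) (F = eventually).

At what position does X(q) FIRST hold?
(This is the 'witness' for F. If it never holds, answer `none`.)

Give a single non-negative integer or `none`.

s_0={p,q,r}: X(q)=True q=True
s_1={q}: X(q)=False q=True
s_2={r,s}: X(q)=False q=False
s_3={p,r}: X(q)=False q=False
s_4={s}: X(q)=True q=False
s_5={p,q,r,s}: X(q)=True q=True
s_6={q}: X(q)=False q=True
F(X(q)) holds; first witness at position 0.

Answer: 0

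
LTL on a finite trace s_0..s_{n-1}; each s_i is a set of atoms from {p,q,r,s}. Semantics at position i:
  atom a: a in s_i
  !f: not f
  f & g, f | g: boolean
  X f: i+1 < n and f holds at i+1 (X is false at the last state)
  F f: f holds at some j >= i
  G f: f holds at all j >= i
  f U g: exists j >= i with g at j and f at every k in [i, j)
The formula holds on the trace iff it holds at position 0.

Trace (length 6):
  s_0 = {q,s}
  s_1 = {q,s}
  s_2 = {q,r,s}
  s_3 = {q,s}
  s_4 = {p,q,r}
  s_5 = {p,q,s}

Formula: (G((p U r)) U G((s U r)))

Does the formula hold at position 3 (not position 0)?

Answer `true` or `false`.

Answer: false

Derivation:
s_0={q,s}: (G((p U r)) U G((s U r)))=False G((p U r))=False (p U r)=False p=False r=False G((s U r))=False (s U r)=True s=True
s_1={q,s}: (G((p U r)) U G((s U r)))=False G((p U r))=False (p U r)=False p=False r=False G((s U r))=False (s U r)=True s=True
s_2={q,r,s}: (G((p U r)) U G((s U r)))=False G((p U r))=False (p U r)=True p=False r=True G((s U r))=False (s U r)=True s=True
s_3={q,s}: (G((p U r)) U G((s U r)))=False G((p U r))=False (p U r)=False p=False r=False G((s U r))=False (s U r)=True s=True
s_4={p,q,r}: (G((p U r)) U G((s U r)))=False G((p U r))=False (p U r)=True p=True r=True G((s U r))=False (s U r)=True s=False
s_5={p,q,s}: (G((p U r)) U G((s U r)))=False G((p U r))=False (p U r)=False p=True r=False G((s U r))=False (s U r)=False s=True
Evaluating at position 3: result = False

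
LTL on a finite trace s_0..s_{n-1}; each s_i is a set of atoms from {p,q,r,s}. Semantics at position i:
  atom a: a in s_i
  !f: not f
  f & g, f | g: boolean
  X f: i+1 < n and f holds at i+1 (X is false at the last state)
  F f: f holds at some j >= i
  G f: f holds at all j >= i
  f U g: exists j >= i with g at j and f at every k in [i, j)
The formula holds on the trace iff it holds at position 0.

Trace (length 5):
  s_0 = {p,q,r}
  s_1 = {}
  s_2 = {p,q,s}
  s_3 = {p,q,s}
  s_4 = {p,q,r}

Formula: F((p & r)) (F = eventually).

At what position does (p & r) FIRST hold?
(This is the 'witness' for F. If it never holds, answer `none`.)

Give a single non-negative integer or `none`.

Answer: 0

Derivation:
s_0={p,q,r}: (p & r)=True p=True r=True
s_1={}: (p & r)=False p=False r=False
s_2={p,q,s}: (p & r)=False p=True r=False
s_3={p,q,s}: (p & r)=False p=True r=False
s_4={p,q,r}: (p & r)=True p=True r=True
F((p & r)) holds; first witness at position 0.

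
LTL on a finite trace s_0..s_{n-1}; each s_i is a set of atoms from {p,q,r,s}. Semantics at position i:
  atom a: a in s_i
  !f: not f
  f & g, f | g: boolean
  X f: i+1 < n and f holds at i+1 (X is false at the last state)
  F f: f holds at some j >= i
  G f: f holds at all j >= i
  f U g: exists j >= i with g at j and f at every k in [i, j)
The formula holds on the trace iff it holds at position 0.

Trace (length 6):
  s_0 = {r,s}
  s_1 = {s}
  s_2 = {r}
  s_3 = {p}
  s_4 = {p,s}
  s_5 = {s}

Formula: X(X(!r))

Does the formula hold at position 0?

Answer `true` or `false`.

s_0={r,s}: X(X(!r))=False X(!r)=True !r=False r=True
s_1={s}: X(X(!r))=True X(!r)=False !r=True r=False
s_2={r}: X(X(!r))=True X(!r)=True !r=False r=True
s_3={p}: X(X(!r))=True X(!r)=True !r=True r=False
s_4={p,s}: X(X(!r))=False X(!r)=True !r=True r=False
s_5={s}: X(X(!r))=False X(!r)=False !r=True r=False

Answer: false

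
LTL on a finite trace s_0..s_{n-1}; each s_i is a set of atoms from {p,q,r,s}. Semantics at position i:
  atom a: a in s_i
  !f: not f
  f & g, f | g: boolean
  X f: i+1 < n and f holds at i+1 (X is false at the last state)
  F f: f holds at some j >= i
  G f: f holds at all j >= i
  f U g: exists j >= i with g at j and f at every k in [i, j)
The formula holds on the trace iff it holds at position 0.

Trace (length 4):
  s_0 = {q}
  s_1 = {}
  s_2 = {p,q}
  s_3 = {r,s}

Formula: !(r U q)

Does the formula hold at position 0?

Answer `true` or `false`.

Answer: false

Derivation:
s_0={q}: !(r U q)=False (r U q)=True r=False q=True
s_1={}: !(r U q)=True (r U q)=False r=False q=False
s_2={p,q}: !(r U q)=False (r U q)=True r=False q=True
s_3={r,s}: !(r U q)=True (r U q)=False r=True q=False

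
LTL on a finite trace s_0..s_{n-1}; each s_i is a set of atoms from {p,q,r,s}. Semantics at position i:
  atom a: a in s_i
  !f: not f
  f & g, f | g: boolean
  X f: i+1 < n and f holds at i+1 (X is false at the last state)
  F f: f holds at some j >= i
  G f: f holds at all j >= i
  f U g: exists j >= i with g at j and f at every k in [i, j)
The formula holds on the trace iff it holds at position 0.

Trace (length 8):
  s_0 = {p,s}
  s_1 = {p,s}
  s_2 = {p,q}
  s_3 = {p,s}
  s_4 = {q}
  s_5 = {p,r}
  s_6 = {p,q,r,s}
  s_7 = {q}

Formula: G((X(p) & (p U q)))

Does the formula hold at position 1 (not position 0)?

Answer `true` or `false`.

s_0={p,s}: G((X(p) & (p U q)))=False (X(p) & (p U q))=True X(p)=True p=True (p U q)=True q=False
s_1={p,s}: G((X(p) & (p U q)))=False (X(p) & (p U q))=True X(p)=True p=True (p U q)=True q=False
s_2={p,q}: G((X(p) & (p U q)))=False (X(p) & (p U q))=True X(p)=True p=True (p U q)=True q=True
s_3={p,s}: G((X(p) & (p U q)))=False (X(p) & (p U q))=False X(p)=False p=True (p U q)=True q=False
s_4={q}: G((X(p) & (p U q)))=False (X(p) & (p U q))=True X(p)=True p=False (p U q)=True q=True
s_5={p,r}: G((X(p) & (p U q)))=False (X(p) & (p U q))=True X(p)=True p=True (p U q)=True q=False
s_6={p,q,r,s}: G((X(p) & (p U q)))=False (X(p) & (p U q))=False X(p)=False p=True (p U q)=True q=True
s_7={q}: G((X(p) & (p U q)))=False (X(p) & (p U q))=False X(p)=False p=False (p U q)=True q=True
Evaluating at position 1: result = False

Answer: false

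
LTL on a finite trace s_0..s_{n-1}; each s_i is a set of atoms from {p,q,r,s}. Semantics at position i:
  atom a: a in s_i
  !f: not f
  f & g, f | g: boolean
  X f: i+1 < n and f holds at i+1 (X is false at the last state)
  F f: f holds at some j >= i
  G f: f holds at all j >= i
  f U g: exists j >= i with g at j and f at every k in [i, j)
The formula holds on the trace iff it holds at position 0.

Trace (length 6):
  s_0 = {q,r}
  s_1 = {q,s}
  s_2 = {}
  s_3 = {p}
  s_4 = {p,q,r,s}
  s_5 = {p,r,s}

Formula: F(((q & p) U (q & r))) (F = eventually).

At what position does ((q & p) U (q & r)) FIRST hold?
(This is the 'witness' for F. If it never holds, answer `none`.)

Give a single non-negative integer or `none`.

Answer: 0

Derivation:
s_0={q,r}: ((q & p) U (q & r))=True (q & p)=False q=True p=False (q & r)=True r=True
s_1={q,s}: ((q & p) U (q & r))=False (q & p)=False q=True p=False (q & r)=False r=False
s_2={}: ((q & p) U (q & r))=False (q & p)=False q=False p=False (q & r)=False r=False
s_3={p}: ((q & p) U (q & r))=False (q & p)=False q=False p=True (q & r)=False r=False
s_4={p,q,r,s}: ((q & p) U (q & r))=True (q & p)=True q=True p=True (q & r)=True r=True
s_5={p,r,s}: ((q & p) U (q & r))=False (q & p)=False q=False p=True (q & r)=False r=True
F(((q & p) U (q & r))) holds; first witness at position 0.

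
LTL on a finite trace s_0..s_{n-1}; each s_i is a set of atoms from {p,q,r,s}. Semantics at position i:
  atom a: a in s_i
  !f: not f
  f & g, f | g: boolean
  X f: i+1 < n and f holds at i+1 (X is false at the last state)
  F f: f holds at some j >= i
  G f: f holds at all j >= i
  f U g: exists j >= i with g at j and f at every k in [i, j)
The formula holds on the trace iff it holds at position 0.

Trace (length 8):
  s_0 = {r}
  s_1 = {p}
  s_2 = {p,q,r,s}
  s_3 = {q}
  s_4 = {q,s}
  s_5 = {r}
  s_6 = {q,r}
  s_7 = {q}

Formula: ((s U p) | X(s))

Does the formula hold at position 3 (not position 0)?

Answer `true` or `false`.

Answer: true

Derivation:
s_0={r}: ((s U p) | X(s))=False (s U p)=False s=False p=False X(s)=False
s_1={p}: ((s U p) | X(s))=True (s U p)=True s=False p=True X(s)=True
s_2={p,q,r,s}: ((s U p) | X(s))=True (s U p)=True s=True p=True X(s)=False
s_3={q}: ((s U p) | X(s))=True (s U p)=False s=False p=False X(s)=True
s_4={q,s}: ((s U p) | X(s))=False (s U p)=False s=True p=False X(s)=False
s_5={r}: ((s U p) | X(s))=False (s U p)=False s=False p=False X(s)=False
s_6={q,r}: ((s U p) | X(s))=False (s U p)=False s=False p=False X(s)=False
s_7={q}: ((s U p) | X(s))=False (s U p)=False s=False p=False X(s)=False
Evaluating at position 3: result = True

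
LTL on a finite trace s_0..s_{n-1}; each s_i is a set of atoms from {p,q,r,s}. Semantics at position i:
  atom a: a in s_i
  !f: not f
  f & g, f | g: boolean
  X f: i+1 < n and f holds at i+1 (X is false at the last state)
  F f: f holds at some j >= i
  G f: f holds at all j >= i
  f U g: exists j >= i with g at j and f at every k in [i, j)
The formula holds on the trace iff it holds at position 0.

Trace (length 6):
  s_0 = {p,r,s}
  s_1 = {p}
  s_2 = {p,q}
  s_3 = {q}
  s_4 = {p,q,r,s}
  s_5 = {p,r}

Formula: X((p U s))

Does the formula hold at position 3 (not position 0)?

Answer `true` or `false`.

Answer: true

Derivation:
s_0={p,r,s}: X((p U s))=False (p U s)=True p=True s=True
s_1={p}: X((p U s))=False (p U s)=False p=True s=False
s_2={p,q}: X((p U s))=False (p U s)=False p=True s=False
s_3={q}: X((p U s))=True (p U s)=False p=False s=False
s_4={p,q,r,s}: X((p U s))=False (p U s)=True p=True s=True
s_5={p,r}: X((p U s))=False (p U s)=False p=True s=False
Evaluating at position 3: result = True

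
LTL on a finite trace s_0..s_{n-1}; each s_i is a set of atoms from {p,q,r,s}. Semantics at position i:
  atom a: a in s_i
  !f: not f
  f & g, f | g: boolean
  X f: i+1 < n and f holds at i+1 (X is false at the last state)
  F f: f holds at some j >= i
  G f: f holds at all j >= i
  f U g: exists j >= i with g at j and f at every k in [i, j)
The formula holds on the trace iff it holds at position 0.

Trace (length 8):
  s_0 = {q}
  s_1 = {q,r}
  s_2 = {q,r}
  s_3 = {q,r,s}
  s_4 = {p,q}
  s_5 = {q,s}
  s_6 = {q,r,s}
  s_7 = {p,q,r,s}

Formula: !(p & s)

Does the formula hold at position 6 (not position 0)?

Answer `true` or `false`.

Answer: true

Derivation:
s_0={q}: !(p & s)=True (p & s)=False p=False s=False
s_1={q,r}: !(p & s)=True (p & s)=False p=False s=False
s_2={q,r}: !(p & s)=True (p & s)=False p=False s=False
s_3={q,r,s}: !(p & s)=True (p & s)=False p=False s=True
s_4={p,q}: !(p & s)=True (p & s)=False p=True s=False
s_5={q,s}: !(p & s)=True (p & s)=False p=False s=True
s_6={q,r,s}: !(p & s)=True (p & s)=False p=False s=True
s_7={p,q,r,s}: !(p & s)=False (p & s)=True p=True s=True
Evaluating at position 6: result = True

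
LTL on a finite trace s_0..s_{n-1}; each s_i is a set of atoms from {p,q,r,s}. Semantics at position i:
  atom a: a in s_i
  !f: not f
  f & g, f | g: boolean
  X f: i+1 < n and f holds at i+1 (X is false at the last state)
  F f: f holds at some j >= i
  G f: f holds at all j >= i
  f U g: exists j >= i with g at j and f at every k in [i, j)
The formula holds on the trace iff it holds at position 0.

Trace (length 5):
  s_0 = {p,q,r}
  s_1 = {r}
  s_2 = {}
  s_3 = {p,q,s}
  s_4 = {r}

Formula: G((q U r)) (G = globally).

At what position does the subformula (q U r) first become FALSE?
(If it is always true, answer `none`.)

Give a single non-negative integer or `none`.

s_0={p,q,r}: (q U r)=True q=True r=True
s_1={r}: (q U r)=True q=False r=True
s_2={}: (q U r)=False q=False r=False
s_3={p,q,s}: (q U r)=True q=True r=False
s_4={r}: (q U r)=True q=False r=True
G((q U r)) holds globally = False
First violation at position 2.

Answer: 2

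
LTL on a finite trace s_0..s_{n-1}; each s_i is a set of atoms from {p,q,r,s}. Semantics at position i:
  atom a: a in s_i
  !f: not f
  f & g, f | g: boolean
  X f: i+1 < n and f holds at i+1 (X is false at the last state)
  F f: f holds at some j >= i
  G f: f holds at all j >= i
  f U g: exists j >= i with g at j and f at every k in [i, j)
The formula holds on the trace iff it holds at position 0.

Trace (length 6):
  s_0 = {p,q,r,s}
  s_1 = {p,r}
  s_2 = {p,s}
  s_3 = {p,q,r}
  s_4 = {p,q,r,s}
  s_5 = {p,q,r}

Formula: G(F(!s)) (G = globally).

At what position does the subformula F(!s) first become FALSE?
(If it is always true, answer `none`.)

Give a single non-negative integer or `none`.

s_0={p,q,r,s}: F(!s)=True !s=False s=True
s_1={p,r}: F(!s)=True !s=True s=False
s_2={p,s}: F(!s)=True !s=False s=True
s_3={p,q,r}: F(!s)=True !s=True s=False
s_4={p,q,r,s}: F(!s)=True !s=False s=True
s_5={p,q,r}: F(!s)=True !s=True s=False
G(F(!s)) holds globally = True
No violation — formula holds at every position.

Answer: none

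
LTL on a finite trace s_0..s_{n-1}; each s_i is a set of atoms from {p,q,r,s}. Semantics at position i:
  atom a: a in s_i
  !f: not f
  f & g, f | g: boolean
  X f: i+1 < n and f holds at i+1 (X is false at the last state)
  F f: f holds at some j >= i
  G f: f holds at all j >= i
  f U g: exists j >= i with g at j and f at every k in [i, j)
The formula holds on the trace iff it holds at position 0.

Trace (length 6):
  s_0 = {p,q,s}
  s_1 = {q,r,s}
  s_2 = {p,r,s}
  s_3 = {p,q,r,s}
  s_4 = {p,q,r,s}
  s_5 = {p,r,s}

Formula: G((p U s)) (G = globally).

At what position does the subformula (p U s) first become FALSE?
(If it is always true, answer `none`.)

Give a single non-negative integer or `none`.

Answer: none

Derivation:
s_0={p,q,s}: (p U s)=True p=True s=True
s_1={q,r,s}: (p U s)=True p=False s=True
s_2={p,r,s}: (p U s)=True p=True s=True
s_3={p,q,r,s}: (p U s)=True p=True s=True
s_4={p,q,r,s}: (p U s)=True p=True s=True
s_5={p,r,s}: (p U s)=True p=True s=True
G((p U s)) holds globally = True
No violation — formula holds at every position.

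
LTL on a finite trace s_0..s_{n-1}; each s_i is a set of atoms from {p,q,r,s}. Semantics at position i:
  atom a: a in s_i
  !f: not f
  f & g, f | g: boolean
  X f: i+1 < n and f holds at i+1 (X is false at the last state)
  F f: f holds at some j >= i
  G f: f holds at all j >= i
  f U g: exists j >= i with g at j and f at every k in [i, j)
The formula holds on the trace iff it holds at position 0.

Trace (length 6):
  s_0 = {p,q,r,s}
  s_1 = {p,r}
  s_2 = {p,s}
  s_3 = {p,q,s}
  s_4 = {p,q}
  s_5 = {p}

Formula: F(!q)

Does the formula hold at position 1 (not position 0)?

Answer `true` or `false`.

s_0={p,q,r,s}: F(!q)=True !q=False q=True
s_1={p,r}: F(!q)=True !q=True q=False
s_2={p,s}: F(!q)=True !q=True q=False
s_3={p,q,s}: F(!q)=True !q=False q=True
s_4={p,q}: F(!q)=True !q=False q=True
s_5={p}: F(!q)=True !q=True q=False
Evaluating at position 1: result = True

Answer: true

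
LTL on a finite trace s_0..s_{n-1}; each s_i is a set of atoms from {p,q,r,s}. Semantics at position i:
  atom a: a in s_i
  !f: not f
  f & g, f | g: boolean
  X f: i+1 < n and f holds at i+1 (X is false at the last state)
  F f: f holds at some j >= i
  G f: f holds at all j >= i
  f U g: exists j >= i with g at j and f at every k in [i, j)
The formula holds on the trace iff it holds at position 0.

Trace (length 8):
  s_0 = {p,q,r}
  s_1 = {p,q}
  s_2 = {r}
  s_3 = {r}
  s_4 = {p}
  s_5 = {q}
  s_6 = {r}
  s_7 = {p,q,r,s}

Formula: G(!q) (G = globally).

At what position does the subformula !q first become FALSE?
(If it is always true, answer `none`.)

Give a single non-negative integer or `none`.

s_0={p,q,r}: !q=False q=True
s_1={p,q}: !q=False q=True
s_2={r}: !q=True q=False
s_3={r}: !q=True q=False
s_4={p}: !q=True q=False
s_5={q}: !q=False q=True
s_6={r}: !q=True q=False
s_7={p,q,r,s}: !q=False q=True
G(!q) holds globally = False
First violation at position 0.

Answer: 0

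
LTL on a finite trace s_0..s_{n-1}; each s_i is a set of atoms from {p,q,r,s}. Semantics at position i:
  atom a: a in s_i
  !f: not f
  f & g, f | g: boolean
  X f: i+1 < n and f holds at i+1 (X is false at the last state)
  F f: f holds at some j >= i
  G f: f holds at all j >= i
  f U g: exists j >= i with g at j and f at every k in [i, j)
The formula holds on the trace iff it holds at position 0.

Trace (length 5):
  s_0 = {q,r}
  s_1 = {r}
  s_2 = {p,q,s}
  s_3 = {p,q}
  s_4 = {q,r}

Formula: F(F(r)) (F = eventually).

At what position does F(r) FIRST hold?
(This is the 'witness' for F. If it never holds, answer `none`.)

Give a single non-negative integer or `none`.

s_0={q,r}: F(r)=True r=True
s_1={r}: F(r)=True r=True
s_2={p,q,s}: F(r)=True r=False
s_3={p,q}: F(r)=True r=False
s_4={q,r}: F(r)=True r=True
F(F(r)) holds; first witness at position 0.

Answer: 0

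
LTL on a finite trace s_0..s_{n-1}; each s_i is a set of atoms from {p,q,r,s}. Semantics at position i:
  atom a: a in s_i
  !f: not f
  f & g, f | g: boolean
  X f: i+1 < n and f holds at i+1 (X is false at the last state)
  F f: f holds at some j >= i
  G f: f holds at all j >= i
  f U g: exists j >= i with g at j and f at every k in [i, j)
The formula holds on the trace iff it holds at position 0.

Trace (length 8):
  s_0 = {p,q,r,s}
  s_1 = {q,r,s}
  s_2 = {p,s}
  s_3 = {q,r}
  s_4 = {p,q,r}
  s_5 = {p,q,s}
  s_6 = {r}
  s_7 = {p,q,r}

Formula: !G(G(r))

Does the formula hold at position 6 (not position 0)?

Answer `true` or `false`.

s_0={p,q,r,s}: !G(G(r))=True G(G(r))=False G(r)=False r=True
s_1={q,r,s}: !G(G(r))=True G(G(r))=False G(r)=False r=True
s_2={p,s}: !G(G(r))=True G(G(r))=False G(r)=False r=False
s_3={q,r}: !G(G(r))=True G(G(r))=False G(r)=False r=True
s_4={p,q,r}: !G(G(r))=True G(G(r))=False G(r)=False r=True
s_5={p,q,s}: !G(G(r))=True G(G(r))=False G(r)=False r=False
s_6={r}: !G(G(r))=False G(G(r))=True G(r)=True r=True
s_7={p,q,r}: !G(G(r))=False G(G(r))=True G(r)=True r=True
Evaluating at position 6: result = False

Answer: false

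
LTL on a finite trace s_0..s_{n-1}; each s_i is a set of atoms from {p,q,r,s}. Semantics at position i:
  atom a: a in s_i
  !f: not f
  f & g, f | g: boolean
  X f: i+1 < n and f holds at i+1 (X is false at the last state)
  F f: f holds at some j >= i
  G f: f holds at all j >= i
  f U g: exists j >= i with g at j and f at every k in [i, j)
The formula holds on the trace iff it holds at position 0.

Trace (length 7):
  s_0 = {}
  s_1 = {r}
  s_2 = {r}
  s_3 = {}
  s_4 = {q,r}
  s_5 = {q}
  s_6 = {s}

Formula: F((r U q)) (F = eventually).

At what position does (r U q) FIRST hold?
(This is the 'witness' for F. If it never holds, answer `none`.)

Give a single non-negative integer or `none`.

s_0={}: (r U q)=False r=False q=False
s_1={r}: (r U q)=False r=True q=False
s_2={r}: (r U q)=False r=True q=False
s_3={}: (r U q)=False r=False q=False
s_4={q,r}: (r U q)=True r=True q=True
s_5={q}: (r U q)=True r=False q=True
s_6={s}: (r U q)=False r=False q=False
F((r U q)) holds; first witness at position 4.

Answer: 4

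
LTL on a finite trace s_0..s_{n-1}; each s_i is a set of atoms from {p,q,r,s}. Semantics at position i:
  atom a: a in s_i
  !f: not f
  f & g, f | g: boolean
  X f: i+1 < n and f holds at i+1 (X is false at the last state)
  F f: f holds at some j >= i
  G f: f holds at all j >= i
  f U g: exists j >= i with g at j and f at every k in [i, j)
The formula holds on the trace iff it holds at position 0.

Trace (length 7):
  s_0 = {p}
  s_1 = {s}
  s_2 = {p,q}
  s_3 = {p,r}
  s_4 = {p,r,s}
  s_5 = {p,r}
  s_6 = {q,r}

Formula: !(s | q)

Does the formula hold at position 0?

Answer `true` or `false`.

s_0={p}: !(s | q)=True (s | q)=False s=False q=False
s_1={s}: !(s | q)=False (s | q)=True s=True q=False
s_2={p,q}: !(s | q)=False (s | q)=True s=False q=True
s_3={p,r}: !(s | q)=True (s | q)=False s=False q=False
s_4={p,r,s}: !(s | q)=False (s | q)=True s=True q=False
s_5={p,r}: !(s | q)=True (s | q)=False s=False q=False
s_6={q,r}: !(s | q)=False (s | q)=True s=False q=True

Answer: true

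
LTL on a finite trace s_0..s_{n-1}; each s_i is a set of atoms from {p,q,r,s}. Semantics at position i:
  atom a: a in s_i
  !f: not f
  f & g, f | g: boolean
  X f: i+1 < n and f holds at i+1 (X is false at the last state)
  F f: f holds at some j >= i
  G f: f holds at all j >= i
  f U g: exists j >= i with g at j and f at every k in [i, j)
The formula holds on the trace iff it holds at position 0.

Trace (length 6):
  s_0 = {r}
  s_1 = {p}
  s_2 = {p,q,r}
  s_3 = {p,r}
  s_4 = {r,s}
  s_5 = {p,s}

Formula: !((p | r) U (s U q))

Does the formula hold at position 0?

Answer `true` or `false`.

Answer: false

Derivation:
s_0={r}: !((p | r) U (s U q))=False ((p | r) U (s U q))=True (p | r)=True p=False r=True (s U q)=False s=False q=False
s_1={p}: !((p | r) U (s U q))=False ((p | r) U (s U q))=True (p | r)=True p=True r=False (s U q)=False s=False q=False
s_2={p,q,r}: !((p | r) U (s U q))=False ((p | r) U (s U q))=True (p | r)=True p=True r=True (s U q)=True s=False q=True
s_3={p,r}: !((p | r) U (s U q))=True ((p | r) U (s U q))=False (p | r)=True p=True r=True (s U q)=False s=False q=False
s_4={r,s}: !((p | r) U (s U q))=True ((p | r) U (s U q))=False (p | r)=True p=False r=True (s U q)=False s=True q=False
s_5={p,s}: !((p | r) U (s U q))=True ((p | r) U (s U q))=False (p | r)=True p=True r=False (s U q)=False s=True q=False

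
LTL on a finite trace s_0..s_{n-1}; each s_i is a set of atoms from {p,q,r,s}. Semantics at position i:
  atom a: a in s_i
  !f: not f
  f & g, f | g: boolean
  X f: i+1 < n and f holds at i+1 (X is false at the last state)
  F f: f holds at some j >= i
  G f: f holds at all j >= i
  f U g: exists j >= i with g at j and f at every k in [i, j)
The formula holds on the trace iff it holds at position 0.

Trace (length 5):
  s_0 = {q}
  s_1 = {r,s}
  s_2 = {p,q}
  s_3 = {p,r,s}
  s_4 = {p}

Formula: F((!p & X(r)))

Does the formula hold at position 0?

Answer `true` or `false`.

s_0={q}: F((!p & X(r)))=True (!p & X(r))=True !p=True p=False X(r)=True r=False
s_1={r,s}: F((!p & X(r)))=False (!p & X(r))=False !p=True p=False X(r)=False r=True
s_2={p,q}: F((!p & X(r)))=False (!p & X(r))=False !p=False p=True X(r)=True r=False
s_3={p,r,s}: F((!p & X(r)))=False (!p & X(r))=False !p=False p=True X(r)=False r=True
s_4={p}: F((!p & X(r)))=False (!p & X(r))=False !p=False p=True X(r)=False r=False

Answer: true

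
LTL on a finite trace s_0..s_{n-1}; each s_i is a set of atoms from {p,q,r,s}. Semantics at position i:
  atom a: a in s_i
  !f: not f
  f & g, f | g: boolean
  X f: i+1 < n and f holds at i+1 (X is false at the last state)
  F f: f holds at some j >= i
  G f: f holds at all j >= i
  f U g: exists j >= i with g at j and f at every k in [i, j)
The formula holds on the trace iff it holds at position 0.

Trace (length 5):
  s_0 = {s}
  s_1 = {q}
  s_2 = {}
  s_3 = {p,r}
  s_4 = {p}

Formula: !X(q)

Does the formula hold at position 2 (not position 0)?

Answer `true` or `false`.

Answer: true

Derivation:
s_0={s}: !X(q)=False X(q)=True q=False
s_1={q}: !X(q)=True X(q)=False q=True
s_2={}: !X(q)=True X(q)=False q=False
s_3={p,r}: !X(q)=True X(q)=False q=False
s_4={p}: !X(q)=True X(q)=False q=False
Evaluating at position 2: result = True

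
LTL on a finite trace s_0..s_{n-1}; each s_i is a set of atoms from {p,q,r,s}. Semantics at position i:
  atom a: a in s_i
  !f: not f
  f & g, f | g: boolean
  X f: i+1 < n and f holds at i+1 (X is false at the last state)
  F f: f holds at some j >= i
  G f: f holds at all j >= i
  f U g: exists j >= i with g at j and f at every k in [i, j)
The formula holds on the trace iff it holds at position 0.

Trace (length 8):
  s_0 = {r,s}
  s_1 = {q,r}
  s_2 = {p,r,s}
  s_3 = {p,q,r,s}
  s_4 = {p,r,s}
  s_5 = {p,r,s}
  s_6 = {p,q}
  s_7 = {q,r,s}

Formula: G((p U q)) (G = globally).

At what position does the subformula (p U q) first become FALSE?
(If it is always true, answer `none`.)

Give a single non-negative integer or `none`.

s_0={r,s}: (p U q)=False p=False q=False
s_1={q,r}: (p U q)=True p=False q=True
s_2={p,r,s}: (p U q)=True p=True q=False
s_3={p,q,r,s}: (p U q)=True p=True q=True
s_4={p,r,s}: (p U q)=True p=True q=False
s_5={p,r,s}: (p U q)=True p=True q=False
s_6={p,q}: (p U q)=True p=True q=True
s_7={q,r,s}: (p U q)=True p=False q=True
G((p U q)) holds globally = False
First violation at position 0.

Answer: 0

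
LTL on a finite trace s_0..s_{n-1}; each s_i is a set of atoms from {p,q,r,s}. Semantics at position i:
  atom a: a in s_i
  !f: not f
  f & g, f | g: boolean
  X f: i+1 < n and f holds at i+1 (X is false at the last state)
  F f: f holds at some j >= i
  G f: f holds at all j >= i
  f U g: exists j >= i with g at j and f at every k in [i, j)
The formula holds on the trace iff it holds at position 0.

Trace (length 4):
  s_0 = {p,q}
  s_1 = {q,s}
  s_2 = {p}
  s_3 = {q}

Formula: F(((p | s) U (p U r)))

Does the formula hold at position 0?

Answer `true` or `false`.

Answer: false

Derivation:
s_0={p,q}: F(((p | s) U (p U r)))=False ((p | s) U (p U r))=False (p | s)=True p=True s=False (p U r)=False r=False
s_1={q,s}: F(((p | s) U (p U r)))=False ((p | s) U (p U r))=False (p | s)=True p=False s=True (p U r)=False r=False
s_2={p}: F(((p | s) U (p U r)))=False ((p | s) U (p U r))=False (p | s)=True p=True s=False (p U r)=False r=False
s_3={q}: F(((p | s) U (p U r)))=False ((p | s) U (p U r))=False (p | s)=False p=False s=False (p U r)=False r=False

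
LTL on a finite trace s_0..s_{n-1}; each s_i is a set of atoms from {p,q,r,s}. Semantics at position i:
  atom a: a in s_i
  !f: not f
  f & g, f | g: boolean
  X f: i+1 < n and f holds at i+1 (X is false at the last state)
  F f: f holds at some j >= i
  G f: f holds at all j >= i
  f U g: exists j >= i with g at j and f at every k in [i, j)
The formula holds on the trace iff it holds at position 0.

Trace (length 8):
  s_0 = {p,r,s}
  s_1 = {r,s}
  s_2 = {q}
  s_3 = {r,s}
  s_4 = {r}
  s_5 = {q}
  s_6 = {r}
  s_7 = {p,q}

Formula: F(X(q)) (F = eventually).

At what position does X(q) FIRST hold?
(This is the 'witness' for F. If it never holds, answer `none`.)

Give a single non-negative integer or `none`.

s_0={p,r,s}: X(q)=False q=False
s_1={r,s}: X(q)=True q=False
s_2={q}: X(q)=False q=True
s_3={r,s}: X(q)=False q=False
s_4={r}: X(q)=True q=False
s_5={q}: X(q)=False q=True
s_6={r}: X(q)=True q=False
s_7={p,q}: X(q)=False q=True
F(X(q)) holds; first witness at position 1.

Answer: 1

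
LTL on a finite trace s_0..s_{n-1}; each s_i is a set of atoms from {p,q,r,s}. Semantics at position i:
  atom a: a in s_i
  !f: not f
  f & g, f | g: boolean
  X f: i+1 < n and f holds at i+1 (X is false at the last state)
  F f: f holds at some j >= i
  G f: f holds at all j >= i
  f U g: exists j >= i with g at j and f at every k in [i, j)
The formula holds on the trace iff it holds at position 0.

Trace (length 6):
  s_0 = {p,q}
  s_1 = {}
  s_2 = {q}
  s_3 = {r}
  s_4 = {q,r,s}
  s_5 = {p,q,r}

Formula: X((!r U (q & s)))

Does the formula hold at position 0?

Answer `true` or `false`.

Answer: false

Derivation:
s_0={p,q}: X((!r U (q & s)))=False (!r U (q & s))=False !r=True r=False (q & s)=False q=True s=False
s_1={}: X((!r U (q & s)))=False (!r U (q & s))=False !r=True r=False (q & s)=False q=False s=False
s_2={q}: X((!r U (q & s)))=False (!r U (q & s))=False !r=True r=False (q & s)=False q=True s=False
s_3={r}: X((!r U (q & s)))=True (!r U (q & s))=False !r=False r=True (q & s)=False q=False s=False
s_4={q,r,s}: X((!r U (q & s)))=False (!r U (q & s))=True !r=False r=True (q & s)=True q=True s=True
s_5={p,q,r}: X((!r U (q & s)))=False (!r U (q & s))=False !r=False r=True (q & s)=False q=True s=False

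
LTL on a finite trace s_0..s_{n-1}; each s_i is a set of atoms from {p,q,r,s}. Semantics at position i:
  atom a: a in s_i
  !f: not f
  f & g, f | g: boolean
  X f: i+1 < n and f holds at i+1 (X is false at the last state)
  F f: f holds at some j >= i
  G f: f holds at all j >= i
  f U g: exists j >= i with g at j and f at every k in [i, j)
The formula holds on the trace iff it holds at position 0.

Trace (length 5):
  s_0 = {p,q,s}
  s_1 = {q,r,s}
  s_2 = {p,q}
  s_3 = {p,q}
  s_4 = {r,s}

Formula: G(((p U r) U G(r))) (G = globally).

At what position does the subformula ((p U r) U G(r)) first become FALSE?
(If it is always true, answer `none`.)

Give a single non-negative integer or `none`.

Answer: none

Derivation:
s_0={p,q,s}: ((p U r) U G(r))=True (p U r)=True p=True r=False G(r)=False
s_1={q,r,s}: ((p U r) U G(r))=True (p U r)=True p=False r=True G(r)=False
s_2={p,q}: ((p U r) U G(r))=True (p U r)=True p=True r=False G(r)=False
s_3={p,q}: ((p U r) U G(r))=True (p U r)=True p=True r=False G(r)=False
s_4={r,s}: ((p U r) U G(r))=True (p U r)=True p=False r=True G(r)=True
G(((p U r) U G(r))) holds globally = True
No violation — formula holds at every position.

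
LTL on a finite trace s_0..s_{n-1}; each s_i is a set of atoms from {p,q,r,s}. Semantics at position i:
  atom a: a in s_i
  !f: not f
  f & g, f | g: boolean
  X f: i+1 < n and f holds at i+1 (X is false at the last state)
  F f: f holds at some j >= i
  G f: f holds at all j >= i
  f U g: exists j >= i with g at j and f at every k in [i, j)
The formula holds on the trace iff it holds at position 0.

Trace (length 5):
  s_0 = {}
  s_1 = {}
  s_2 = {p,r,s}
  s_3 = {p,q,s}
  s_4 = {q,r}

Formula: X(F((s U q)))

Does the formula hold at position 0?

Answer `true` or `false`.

Answer: true

Derivation:
s_0={}: X(F((s U q)))=True F((s U q))=True (s U q)=False s=False q=False
s_1={}: X(F((s U q)))=True F((s U q))=True (s U q)=False s=False q=False
s_2={p,r,s}: X(F((s U q)))=True F((s U q))=True (s U q)=True s=True q=False
s_3={p,q,s}: X(F((s U q)))=True F((s U q))=True (s U q)=True s=True q=True
s_4={q,r}: X(F((s U q)))=False F((s U q))=True (s U q)=True s=False q=True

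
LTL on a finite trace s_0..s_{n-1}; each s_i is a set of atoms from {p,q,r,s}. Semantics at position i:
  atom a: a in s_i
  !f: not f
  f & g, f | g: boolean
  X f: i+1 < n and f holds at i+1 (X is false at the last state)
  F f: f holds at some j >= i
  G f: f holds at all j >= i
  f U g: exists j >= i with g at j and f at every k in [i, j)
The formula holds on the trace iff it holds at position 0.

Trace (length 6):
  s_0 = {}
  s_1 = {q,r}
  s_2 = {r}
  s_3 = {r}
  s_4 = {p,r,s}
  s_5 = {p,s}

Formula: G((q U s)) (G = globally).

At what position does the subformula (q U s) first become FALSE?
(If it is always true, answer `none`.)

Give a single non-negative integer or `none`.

Answer: 0

Derivation:
s_0={}: (q U s)=False q=False s=False
s_1={q,r}: (q U s)=False q=True s=False
s_2={r}: (q U s)=False q=False s=False
s_3={r}: (q U s)=False q=False s=False
s_4={p,r,s}: (q U s)=True q=False s=True
s_5={p,s}: (q U s)=True q=False s=True
G((q U s)) holds globally = False
First violation at position 0.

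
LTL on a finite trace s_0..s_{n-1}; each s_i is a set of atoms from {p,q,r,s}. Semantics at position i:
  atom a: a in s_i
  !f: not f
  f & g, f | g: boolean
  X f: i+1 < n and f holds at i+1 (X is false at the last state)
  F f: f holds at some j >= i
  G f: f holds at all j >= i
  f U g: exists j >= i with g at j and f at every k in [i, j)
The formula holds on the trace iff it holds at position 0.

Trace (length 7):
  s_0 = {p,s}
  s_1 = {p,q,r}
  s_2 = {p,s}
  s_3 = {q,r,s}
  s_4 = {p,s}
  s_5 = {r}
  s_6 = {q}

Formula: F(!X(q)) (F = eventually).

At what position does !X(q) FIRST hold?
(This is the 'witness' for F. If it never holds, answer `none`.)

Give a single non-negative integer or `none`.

Answer: 1

Derivation:
s_0={p,s}: !X(q)=False X(q)=True q=False
s_1={p,q,r}: !X(q)=True X(q)=False q=True
s_2={p,s}: !X(q)=False X(q)=True q=False
s_3={q,r,s}: !X(q)=True X(q)=False q=True
s_4={p,s}: !X(q)=True X(q)=False q=False
s_5={r}: !X(q)=False X(q)=True q=False
s_6={q}: !X(q)=True X(q)=False q=True
F(!X(q)) holds; first witness at position 1.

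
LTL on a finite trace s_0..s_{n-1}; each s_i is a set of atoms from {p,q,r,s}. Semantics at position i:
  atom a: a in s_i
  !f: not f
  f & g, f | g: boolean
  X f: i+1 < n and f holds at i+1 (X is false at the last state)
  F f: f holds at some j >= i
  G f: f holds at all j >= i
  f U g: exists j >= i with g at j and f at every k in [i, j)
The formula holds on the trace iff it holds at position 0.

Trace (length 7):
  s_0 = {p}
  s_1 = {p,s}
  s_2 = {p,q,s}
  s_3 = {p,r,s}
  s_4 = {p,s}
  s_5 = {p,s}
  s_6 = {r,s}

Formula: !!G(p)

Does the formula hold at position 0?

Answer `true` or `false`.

s_0={p}: !!G(p)=False !G(p)=True G(p)=False p=True
s_1={p,s}: !!G(p)=False !G(p)=True G(p)=False p=True
s_2={p,q,s}: !!G(p)=False !G(p)=True G(p)=False p=True
s_3={p,r,s}: !!G(p)=False !G(p)=True G(p)=False p=True
s_4={p,s}: !!G(p)=False !G(p)=True G(p)=False p=True
s_5={p,s}: !!G(p)=False !G(p)=True G(p)=False p=True
s_6={r,s}: !!G(p)=False !G(p)=True G(p)=False p=False

Answer: false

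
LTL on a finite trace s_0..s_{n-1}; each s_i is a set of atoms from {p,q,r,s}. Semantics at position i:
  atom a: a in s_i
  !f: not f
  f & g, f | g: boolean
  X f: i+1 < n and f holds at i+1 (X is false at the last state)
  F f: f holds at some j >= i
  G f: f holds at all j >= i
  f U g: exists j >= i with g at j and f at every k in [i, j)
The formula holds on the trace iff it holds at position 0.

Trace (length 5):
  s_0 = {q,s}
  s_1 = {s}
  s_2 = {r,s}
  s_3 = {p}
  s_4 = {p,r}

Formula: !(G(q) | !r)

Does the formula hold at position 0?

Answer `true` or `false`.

Answer: false

Derivation:
s_0={q,s}: !(G(q) | !r)=False (G(q) | !r)=True G(q)=False q=True !r=True r=False
s_1={s}: !(G(q) | !r)=False (G(q) | !r)=True G(q)=False q=False !r=True r=False
s_2={r,s}: !(G(q) | !r)=True (G(q) | !r)=False G(q)=False q=False !r=False r=True
s_3={p}: !(G(q) | !r)=False (G(q) | !r)=True G(q)=False q=False !r=True r=False
s_4={p,r}: !(G(q) | !r)=True (G(q) | !r)=False G(q)=False q=False !r=False r=True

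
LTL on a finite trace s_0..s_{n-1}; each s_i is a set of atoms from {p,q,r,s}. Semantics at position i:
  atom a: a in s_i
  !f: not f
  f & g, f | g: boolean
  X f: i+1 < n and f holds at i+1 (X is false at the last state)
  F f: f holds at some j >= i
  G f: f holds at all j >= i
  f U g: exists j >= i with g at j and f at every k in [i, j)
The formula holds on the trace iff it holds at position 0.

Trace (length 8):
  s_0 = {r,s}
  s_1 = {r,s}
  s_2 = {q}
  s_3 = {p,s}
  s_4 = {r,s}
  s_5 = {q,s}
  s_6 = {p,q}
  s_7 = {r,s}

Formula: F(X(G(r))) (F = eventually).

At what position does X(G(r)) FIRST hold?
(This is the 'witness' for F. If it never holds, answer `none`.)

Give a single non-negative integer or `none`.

Answer: 6

Derivation:
s_0={r,s}: X(G(r))=False G(r)=False r=True
s_1={r,s}: X(G(r))=False G(r)=False r=True
s_2={q}: X(G(r))=False G(r)=False r=False
s_3={p,s}: X(G(r))=False G(r)=False r=False
s_4={r,s}: X(G(r))=False G(r)=False r=True
s_5={q,s}: X(G(r))=False G(r)=False r=False
s_6={p,q}: X(G(r))=True G(r)=False r=False
s_7={r,s}: X(G(r))=False G(r)=True r=True
F(X(G(r))) holds; first witness at position 6.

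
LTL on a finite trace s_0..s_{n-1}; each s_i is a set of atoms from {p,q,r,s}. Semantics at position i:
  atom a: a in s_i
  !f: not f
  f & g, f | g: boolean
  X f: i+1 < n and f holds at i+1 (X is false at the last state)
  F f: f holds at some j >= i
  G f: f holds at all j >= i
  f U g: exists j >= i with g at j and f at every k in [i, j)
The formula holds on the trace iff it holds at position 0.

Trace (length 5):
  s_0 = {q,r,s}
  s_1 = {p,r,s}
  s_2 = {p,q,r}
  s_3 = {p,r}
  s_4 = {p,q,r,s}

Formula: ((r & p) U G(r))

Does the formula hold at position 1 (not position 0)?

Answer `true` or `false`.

s_0={q,r,s}: ((r & p) U G(r))=True (r & p)=False r=True p=False G(r)=True
s_1={p,r,s}: ((r & p) U G(r))=True (r & p)=True r=True p=True G(r)=True
s_2={p,q,r}: ((r & p) U G(r))=True (r & p)=True r=True p=True G(r)=True
s_3={p,r}: ((r & p) U G(r))=True (r & p)=True r=True p=True G(r)=True
s_4={p,q,r,s}: ((r & p) U G(r))=True (r & p)=True r=True p=True G(r)=True
Evaluating at position 1: result = True

Answer: true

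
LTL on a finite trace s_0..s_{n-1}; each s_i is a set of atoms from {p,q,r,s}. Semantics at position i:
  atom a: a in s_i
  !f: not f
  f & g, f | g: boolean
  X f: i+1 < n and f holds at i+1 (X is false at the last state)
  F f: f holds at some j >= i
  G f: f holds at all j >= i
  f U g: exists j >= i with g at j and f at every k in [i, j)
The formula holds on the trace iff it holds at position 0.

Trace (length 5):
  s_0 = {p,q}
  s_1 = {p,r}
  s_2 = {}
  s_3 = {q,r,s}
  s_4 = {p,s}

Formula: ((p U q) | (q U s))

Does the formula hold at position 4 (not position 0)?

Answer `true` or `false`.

Answer: true

Derivation:
s_0={p,q}: ((p U q) | (q U s))=True (p U q)=True p=True q=True (q U s)=False s=False
s_1={p,r}: ((p U q) | (q U s))=False (p U q)=False p=True q=False (q U s)=False s=False
s_2={}: ((p U q) | (q U s))=False (p U q)=False p=False q=False (q U s)=False s=False
s_3={q,r,s}: ((p U q) | (q U s))=True (p U q)=True p=False q=True (q U s)=True s=True
s_4={p,s}: ((p U q) | (q U s))=True (p U q)=False p=True q=False (q U s)=True s=True
Evaluating at position 4: result = True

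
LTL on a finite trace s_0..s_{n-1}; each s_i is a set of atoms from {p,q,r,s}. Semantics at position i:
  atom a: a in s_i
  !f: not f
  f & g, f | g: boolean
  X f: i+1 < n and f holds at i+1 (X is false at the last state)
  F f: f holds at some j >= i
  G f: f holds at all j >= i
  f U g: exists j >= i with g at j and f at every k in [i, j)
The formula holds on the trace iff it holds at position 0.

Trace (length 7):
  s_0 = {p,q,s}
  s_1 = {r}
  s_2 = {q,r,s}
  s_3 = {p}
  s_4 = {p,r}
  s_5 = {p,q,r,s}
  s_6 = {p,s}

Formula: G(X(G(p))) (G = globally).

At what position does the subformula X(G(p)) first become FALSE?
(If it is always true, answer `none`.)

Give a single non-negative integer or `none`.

s_0={p,q,s}: X(G(p))=False G(p)=False p=True
s_1={r}: X(G(p))=False G(p)=False p=False
s_2={q,r,s}: X(G(p))=True G(p)=False p=False
s_3={p}: X(G(p))=True G(p)=True p=True
s_4={p,r}: X(G(p))=True G(p)=True p=True
s_5={p,q,r,s}: X(G(p))=True G(p)=True p=True
s_6={p,s}: X(G(p))=False G(p)=True p=True
G(X(G(p))) holds globally = False
First violation at position 0.

Answer: 0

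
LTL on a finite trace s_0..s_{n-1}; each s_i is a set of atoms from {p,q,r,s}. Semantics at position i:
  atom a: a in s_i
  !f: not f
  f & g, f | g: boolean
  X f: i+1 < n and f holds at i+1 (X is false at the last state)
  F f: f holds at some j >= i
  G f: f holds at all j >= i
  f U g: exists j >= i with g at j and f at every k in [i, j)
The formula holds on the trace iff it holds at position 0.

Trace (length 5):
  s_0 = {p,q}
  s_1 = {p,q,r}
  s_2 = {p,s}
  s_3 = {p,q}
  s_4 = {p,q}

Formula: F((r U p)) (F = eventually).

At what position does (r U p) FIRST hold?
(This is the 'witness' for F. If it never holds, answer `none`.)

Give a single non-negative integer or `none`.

s_0={p,q}: (r U p)=True r=False p=True
s_1={p,q,r}: (r U p)=True r=True p=True
s_2={p,s}: (r U p)=True r=False p=True
s_3={p,q}: (r U p)=True r=False p=True
s_4={p,q}: (r U p)=True r=False p=True
F((r U p)) holds; first witness at position 0.

Answer: 0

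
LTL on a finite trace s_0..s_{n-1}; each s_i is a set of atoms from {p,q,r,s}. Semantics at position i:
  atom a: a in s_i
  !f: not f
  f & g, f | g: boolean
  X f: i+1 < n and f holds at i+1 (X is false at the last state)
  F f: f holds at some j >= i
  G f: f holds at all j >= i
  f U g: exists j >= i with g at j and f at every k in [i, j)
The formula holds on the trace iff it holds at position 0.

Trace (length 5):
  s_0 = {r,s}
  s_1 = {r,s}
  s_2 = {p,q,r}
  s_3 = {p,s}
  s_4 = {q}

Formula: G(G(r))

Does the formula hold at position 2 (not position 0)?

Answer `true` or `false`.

s_0={r,s}: G(G(r))=False G(r)=False r=True
s_1={r,s}: G(G(r))=False G(r)=False r=True
s_2={p,q,r}: G(G(r))=False G(r)=False r=True
s_3={p,s}: G(G(r))=False G(r)=False r=False
s_4={q}: G(G(r))=False G(r)=False r=False
Evaluating at position 2: result = False

Answer: false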